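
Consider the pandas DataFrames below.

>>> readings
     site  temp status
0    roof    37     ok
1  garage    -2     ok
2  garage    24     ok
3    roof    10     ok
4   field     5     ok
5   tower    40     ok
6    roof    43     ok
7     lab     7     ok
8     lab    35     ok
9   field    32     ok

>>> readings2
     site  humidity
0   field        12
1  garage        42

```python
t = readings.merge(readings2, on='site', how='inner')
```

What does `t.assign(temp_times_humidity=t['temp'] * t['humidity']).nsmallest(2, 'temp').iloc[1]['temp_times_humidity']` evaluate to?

merge on 'site' (how='inner') → 4 rows:
     site  temp status  humidity
0  garage    -2     ok        42
1  garage    24     ok        42
2   field     5     ok        12
3   field    32     ok        12
add column temp_times_humidity = t['temp'] * t['humidity']:
     site  temp status  humidity  temp_times_humidity
0  garage    -2     ok        42                  -84
1  garage    24     ok        42                 1008
2   field     5     ok        12                   60
3   field    32     ok        12                  384
take 2 rows with smallest temp:
     site  temp status  humidity  temp_times_humidity
0  garage    -2     ok        42                  -84
2   field     5     ok        12                   60

60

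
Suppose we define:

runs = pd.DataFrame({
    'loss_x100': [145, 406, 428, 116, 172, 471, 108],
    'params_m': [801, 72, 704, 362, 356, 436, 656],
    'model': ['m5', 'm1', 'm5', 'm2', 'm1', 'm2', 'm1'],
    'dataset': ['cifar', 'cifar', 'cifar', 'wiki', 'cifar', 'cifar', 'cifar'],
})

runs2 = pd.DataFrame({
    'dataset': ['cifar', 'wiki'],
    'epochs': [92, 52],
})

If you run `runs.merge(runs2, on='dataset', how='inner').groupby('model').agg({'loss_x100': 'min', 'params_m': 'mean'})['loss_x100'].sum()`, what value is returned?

369

merge on 'dataset' (how='inner') → 7 rows:
   loss_x100  params_m model dataset  epochs
0        145       801    m5   cifar      92
1        406        72    m1   cifar      92
2        428       704    m5   cifar      92
3        116       362    m2    wiki      52
4        172       356    m1   cifar      92
5        471       436    m2   cifar      92
6        108       656    m1   cifar      92
group by model: min(loss_x100), mean(params_m):
       loss_x100    params_m
model                       
m1           108  361.333333
m2           116  399.000000
m5           145  752.500000
Finally, sum of column 'loss_x100' = 369.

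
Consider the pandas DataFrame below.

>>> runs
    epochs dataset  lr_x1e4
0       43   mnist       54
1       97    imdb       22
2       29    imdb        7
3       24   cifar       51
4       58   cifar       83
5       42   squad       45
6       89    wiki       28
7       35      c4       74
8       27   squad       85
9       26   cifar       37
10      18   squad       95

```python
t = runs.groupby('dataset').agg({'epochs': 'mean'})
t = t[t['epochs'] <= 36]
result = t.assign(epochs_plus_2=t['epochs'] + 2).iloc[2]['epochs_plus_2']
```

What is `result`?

31.0

group by dataset, mean of epochs:
         epochs
dataset        
c4         35.0
cifar      36.0
imdb       63.0
mnist      43.0
squad      29.0
wiki       89.0
filter rows where epochs <= 36:
         epochs
dataset        
c4         35.0
cifar      36.0
squad      29.0
add column epochs_plus_2 = t['epochs'] + 2:
         epochs  epochs_plus_2
dataset                       
c4         35.0           37.0
cifar      36.0           38.0
squad      29.0           31.0
Hence 31.0.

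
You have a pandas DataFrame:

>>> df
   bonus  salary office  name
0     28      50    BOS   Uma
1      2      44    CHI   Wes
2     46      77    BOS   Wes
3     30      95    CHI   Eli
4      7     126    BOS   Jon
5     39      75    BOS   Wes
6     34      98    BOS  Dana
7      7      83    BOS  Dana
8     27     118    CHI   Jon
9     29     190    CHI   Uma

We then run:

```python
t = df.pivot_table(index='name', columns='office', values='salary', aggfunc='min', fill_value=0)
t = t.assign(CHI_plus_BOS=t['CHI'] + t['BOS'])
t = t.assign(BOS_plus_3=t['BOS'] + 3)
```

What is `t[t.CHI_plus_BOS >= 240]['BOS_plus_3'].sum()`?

182

pivot: rows=name, cols=office, min(salary):
office  BOS  CHI
name            
Dana     83    0
Eli       0   95
Jon     126  118
Uma      50  190
Wes      75   44
add column CHI_plus_BOS = t['CHI'] + t['BOS']:
office  BOS  CHI  CHI_plus_BOS
name                          
Dana     83    0            83
Eli       0   95            95
Jon     126  118           244
Uma      50  190           240
Wes      75   44           119
add column BOS_plus_3 = t['BOS'] + 3:
office  BOS  CHI  CHI_plus_BOS  BOS_plus_3
name                                      
Dana     83    0            83          86
Eli       0   95            95           3
Jon     126  118           244         129
Uma      50  190           240          53
Wes      75   44           119          78
filter rows where CHI_plus_BOS >= 240:
office  BOS  CHI  CHI_plus_BOS  BOS_plus_3
name                                      
Jon     126  118           244         129
Uma      50  190           240          53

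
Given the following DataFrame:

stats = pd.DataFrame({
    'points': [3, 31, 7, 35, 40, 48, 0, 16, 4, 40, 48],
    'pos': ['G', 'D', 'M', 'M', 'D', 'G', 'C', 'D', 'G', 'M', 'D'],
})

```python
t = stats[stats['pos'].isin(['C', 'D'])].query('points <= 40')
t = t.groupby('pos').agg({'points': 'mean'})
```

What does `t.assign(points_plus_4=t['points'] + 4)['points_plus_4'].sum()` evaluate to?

37.0

filter rows where pos in ['C', 'D']:
    points pos
1       31   D
4       40   D
6        0   C
7       16   D
10      48   D
filter rows where points <= 40:
   points pos
1      31   D
4      40   D
6       0   C
7      16   D
group by pos, mean of points:
     points
pos        
C       0.0
D      29.0
add column points_plus_4 = t['points'] + 4:
     points  points_plus_4
pos                       
C       0.0            4.0
D      29.0           33.0
Taking the sum of column 'points_plus_4' gives 37.0.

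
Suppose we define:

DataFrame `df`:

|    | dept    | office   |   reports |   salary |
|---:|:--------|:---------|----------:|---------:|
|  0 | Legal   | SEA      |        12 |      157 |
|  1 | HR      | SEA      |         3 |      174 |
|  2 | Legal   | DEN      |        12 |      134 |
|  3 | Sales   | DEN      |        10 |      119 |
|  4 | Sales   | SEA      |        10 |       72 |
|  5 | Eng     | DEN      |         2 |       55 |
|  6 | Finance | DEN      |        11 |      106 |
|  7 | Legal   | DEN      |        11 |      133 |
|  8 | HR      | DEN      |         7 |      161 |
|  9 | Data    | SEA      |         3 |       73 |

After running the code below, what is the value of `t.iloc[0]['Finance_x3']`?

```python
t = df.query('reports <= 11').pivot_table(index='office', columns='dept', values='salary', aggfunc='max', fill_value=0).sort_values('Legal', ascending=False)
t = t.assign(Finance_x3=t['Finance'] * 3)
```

filter rows where reports <= 11:
      dept office  reports  salary
1       HR    SEA        3     174
3    Sales    DEN       10     119
4    Sales    SEA       10      72
5      Eng    DEN        2      55
6  Finance    DEN       11     106
7    Legal    DEN       11     133
8       HR    DEN        7     161
9     Data    SEA        3      73
pivot: rows=office, cols=dept, max(salary):
dept    Data  Eng  Finance   HR  Legal  Sales
office                                       
DEN        0   55      106  161    133    119
SEA       73    0        0  174      0     72
sort by Legal descending:
dept    Data  Eng  Finance   HR  Legal  Sales
office                                       
DEN        0   55      106  161    133    119
SEA       73    0        0  174      0     72
add column Finance_x3 = t['Finance'] * 3:
dept    Data  Eng  Finance   HR  Legal  Sales  Finance_x3
office                                                   
DEN        0   55      106  161    133    119         318
SEA       73    0        0  174      0     72           0
Hence 318.

318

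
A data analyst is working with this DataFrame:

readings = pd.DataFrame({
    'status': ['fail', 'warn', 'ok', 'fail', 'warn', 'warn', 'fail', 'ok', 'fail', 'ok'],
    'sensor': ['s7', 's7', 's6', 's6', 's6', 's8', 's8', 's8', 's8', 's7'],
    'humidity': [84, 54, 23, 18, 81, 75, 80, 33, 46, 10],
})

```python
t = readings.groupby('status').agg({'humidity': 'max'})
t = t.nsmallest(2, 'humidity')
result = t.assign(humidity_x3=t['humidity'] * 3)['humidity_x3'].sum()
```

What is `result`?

342

group by status, max of humidity:
        humidity
status          
fail          84
ok            33
warn          81
take 2 rows with smallest humidity:
        humidity
status          
ok            33
warn          81
add column humidity_x3 = t['humidity'] * 3:
        humidity  humidity_x3
status                       
ok            33           99
warn          81          243
Hence 342.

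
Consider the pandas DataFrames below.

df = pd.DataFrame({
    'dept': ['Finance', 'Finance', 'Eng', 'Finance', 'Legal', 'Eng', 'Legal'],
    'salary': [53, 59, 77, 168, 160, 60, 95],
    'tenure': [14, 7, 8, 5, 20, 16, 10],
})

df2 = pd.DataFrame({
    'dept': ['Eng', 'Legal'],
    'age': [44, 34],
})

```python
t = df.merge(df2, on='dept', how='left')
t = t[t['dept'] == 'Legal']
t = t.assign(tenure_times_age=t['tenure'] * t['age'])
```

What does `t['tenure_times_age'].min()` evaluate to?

merge on 'dept' (how='left') → 7 rows:
      dept  salary  tenure   age
0  Finance      53      14   NaN
1  Finance      59       7   NaN
2      Eng      77       8  44.0
3  Finance     168       5   NaN
4    Legal     160      20  34.0
5      Eng      60      16  44.0
6    Legal      95      10  34.0
filter rows where dept == 'Legal':
    dept  salary  tenure   age
4  Legal     160      20  34.0
6  Legal      95      10  34.0
add column tenure_times_age = t['tenure'] * t['age']:
    dept  salary  tenure   age  tenure_times_age
4  Legal     160      20  34.0             680.0
6  Legal      95      10  34.0             340.0

340.0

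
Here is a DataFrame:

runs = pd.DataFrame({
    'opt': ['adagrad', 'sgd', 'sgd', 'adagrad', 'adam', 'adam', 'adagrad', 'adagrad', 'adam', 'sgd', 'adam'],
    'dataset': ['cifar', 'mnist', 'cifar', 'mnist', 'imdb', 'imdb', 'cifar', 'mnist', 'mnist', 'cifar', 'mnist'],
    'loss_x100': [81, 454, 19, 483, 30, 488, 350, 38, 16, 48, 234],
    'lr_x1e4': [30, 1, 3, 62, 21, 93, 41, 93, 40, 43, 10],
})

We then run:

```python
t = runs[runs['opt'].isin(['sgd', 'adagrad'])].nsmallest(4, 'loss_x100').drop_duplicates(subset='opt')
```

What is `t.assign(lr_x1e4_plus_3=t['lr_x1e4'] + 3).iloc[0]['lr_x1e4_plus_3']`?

filter rows where opt in ['sgd', 'adagrad']:
       opt dataset  loss_x100  lr_x1e4
0  adagrad   cifar         81       30
1      sgd   mnist        454        1
2      sgd   cifar         19        3
3  adagrad   mnist        483       62
6  adagrad   cifar        350       41
7  adagrad   mnist         38       93
9      sgd   cifar         48       43
take 4 rows with smallest loss_x100:
       opt dataset  loss_x100  lr_x1e4
2      sgd   cifar         19        3
7  adagrad   mnist         38       93
9      sgd   cifar         48       43
0  adagrad   cifar         81       30
drop duplicate opt (keep=first):
       opt dataset  loss_x100  lr_x1e4
2      sgd   cifar         19        3
7  adagrad   mnist         38       93
add column lr_x1e4_plus_3 = t['lr_x1e4'] + 3:
       opt dataset  loss_x100  lr_x1e4  lr_x1e4_plus_3
2      sgd   cifar         19        3               6
7  adagrad   mnist         38       93              96

6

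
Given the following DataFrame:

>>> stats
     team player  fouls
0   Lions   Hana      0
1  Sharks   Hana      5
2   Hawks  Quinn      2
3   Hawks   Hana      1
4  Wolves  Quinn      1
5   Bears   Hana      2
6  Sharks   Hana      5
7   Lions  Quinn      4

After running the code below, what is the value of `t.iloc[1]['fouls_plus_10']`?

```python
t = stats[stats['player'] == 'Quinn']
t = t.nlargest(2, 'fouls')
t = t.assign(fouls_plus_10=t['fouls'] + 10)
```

12

filter rows where player == 'Quinn':
     team player  fouls
2   Hawks  Quinn      2
4  Wolves  Quinn      1
7   Lions  Quinn      4
take 2 rows with largest fouls:
    team player  fouls
7  Lions  Quinn      4
2  Hawks  Quinn      2
add column fouls_plus_10 = t['fouls'] + 10:
    team player  fouls  fouls_plus_10
7  Lions  Quinn      4             14
2  Hawks  Quinn      2             12
So iloc[1]['fouls_plus_10'] = 12.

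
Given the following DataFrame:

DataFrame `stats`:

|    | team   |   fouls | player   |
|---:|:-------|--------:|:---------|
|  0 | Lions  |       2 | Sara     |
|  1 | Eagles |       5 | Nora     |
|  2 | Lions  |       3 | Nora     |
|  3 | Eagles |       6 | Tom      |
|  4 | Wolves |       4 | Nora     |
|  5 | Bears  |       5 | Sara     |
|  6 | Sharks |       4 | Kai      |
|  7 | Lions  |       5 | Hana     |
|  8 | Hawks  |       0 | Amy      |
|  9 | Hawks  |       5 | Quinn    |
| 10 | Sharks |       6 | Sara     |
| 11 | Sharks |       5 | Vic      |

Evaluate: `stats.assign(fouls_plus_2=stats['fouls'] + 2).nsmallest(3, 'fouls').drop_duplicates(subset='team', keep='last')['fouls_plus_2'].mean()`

3.5

add column fouls_plus_2 = stats['fouls'] + 2:
      team  fouls player  fouls_plus_2
0    Lions      2   Sara             4
1   Eagles      5   Nora             7
2    Lions      3   Nora             5
3   Eagles      6    Tom             8
4   Wolves      4   Nora             6
5    Bears      5   Sara             7
6   Sharks      4    Kai             6
7    Lions      5   Hana             7
8    Hawks      0    Amy             2
9    Hawks      5  Quinn             7
10  Sharks      6   Sara             8
11  Sharks      5    Vic             7
take 3 rows with smallest fouls:
    team  fouls player  fouls_plus_2
8  Hawks      0    Amy             2
0  Lions      2   Sara             4
2  Lions      3   Nora             5
drop duplicate team (keep=last):
    team  fouls player  fouls_plus_2
8  Hawks      0    Amy             2
2  Lions      3   Nora             5
Hence 3.5.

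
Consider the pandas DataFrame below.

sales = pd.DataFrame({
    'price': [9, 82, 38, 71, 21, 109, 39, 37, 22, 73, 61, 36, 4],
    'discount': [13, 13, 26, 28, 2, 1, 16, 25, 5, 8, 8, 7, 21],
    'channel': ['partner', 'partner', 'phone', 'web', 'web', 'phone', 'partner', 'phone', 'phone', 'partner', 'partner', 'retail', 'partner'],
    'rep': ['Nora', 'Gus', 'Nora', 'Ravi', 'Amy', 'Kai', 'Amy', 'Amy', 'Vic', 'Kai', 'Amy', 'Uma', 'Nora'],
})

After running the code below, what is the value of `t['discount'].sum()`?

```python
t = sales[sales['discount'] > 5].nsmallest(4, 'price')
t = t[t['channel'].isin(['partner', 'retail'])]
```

41

filter rows where discount > 5:
    price  discount  channel   rep
0       9        13  partner  Nora
1      82        13  partner   Gus
2      38        26    phone  Nora
3      71        28      web  Ravi
6      39        16  partner   Amy
7      37        25    phone   Amy
9      73         8  partner   Kai
10     61         8  partner   Amy
11     36         7   retail   Uma
12      4        21  partner  Nora
take 4 rows with smallest price:
    price  discount  channel   rep
12      4        21  partner  Nora
0       9        13  partner  Nora
11     36         7   retail   Uma
7      37        25    phone   Amy
filter rows where channel in ['partner', 'retail']:
    price  discount  channel   rep
12      4        21  partner  Nora
0       9        13  partner  Nora
11     36         7   retail   Uma
Then the sum of column 'discount': 41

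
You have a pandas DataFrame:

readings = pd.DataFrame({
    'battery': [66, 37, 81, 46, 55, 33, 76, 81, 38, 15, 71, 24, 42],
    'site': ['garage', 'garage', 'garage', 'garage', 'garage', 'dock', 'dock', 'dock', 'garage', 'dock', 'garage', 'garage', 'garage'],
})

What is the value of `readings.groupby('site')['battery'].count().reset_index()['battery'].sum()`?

13

group by site, count of battery:
site
dock      4
garage    9
Name: battery, dtype: int64
reset_index():
     site  battery
0    dock        4
1  garage        9
Taking the sum of column 'battery' gives 13.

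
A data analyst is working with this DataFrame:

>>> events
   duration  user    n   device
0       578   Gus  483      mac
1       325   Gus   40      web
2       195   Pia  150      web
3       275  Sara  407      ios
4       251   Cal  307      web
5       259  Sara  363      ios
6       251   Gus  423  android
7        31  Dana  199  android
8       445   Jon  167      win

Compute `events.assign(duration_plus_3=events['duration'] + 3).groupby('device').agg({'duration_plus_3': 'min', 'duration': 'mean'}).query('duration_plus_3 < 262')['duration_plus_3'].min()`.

add column duration_plus_3 = events['duration'] + 3:
   duration  user    n   device  duration_plus_3
0       578   Gus  483      mac              581
1       325   Gus   40      web              328
2       195   Pia  150      web              198
3       275  Sara  407      ios              278
4       251   Cal  307      web              254
5       259  Sara  363      ios              262
6       251   Gus  423  android              254
7        31  Dana  199  android               34
8       445   Jon  167      win              448
group by device: min(duration_plus_3), mean(duration):
         duration_plus_3  duration
device                            
android               34     141.0
ios                  262     267.0
mac                  581     578.0
web                  198     257.0
win                  448     445.0
filter rows where duration_plus_3 < 262:
         duration_plus_3  duration
device                            
android               34     141.0
web                  198     257.0

34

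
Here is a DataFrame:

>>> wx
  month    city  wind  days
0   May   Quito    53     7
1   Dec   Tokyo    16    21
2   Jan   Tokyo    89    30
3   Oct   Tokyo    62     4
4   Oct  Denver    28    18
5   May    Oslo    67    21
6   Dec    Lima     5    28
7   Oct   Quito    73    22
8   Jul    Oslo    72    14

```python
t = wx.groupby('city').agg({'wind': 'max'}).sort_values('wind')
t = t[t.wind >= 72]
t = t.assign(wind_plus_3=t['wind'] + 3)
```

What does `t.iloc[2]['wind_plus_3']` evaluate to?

group by city, max of wind:
        wind
city        
Denver    28
Lima       5
Oslo      72
Quito     73
Tokyo     89
sort by wind:
        wind
city        
Lima       5
Denver    28
Oslo      72
Quito     73
Tokyo     89
filter rows where wind >= 72:
       wind
city       
Oslo     72
Quito    73
Tokyo    89
add column wind_plus_3 = t['wind'] + 3:
       wind  wind_plus_3
city                    
Oslo     72           75
Quito    73           76
Tokyo    89           92
Finally, value at position 2, column 'wind_plus_3' = 92.

92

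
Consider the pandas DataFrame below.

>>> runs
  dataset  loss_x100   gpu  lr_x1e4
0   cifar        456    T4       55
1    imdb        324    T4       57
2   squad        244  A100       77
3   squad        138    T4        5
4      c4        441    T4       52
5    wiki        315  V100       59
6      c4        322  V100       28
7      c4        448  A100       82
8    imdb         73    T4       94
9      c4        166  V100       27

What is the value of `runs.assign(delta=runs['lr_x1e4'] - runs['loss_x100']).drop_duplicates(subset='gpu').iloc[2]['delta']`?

-256

add column delta = runs['lr_x1e4'] - runs['loss_x100']:
  dataset  loss_x100   gpu  lr_x1e4  delta
0   cifar        456    T4       55   -401
1    imdb        324    T4       57   -267
2   squad        244  A100       77   -167
3   squad        138    T4        5   -133
4      c4        441    T4       52   -389
5    wiki        315  V100       59   -256
6      c4        322  V100       28   -294
7      c4        448  A100       82   -366
8    imdb         73    T4       94     21
9      c4        166  V100       27   -139
drop duplicate gpu (keep=first):
  dataset  loss_x100   gpu  lr_x1e4  delta
0   cifar        456    T4       55   -401
2   squad        244  A100       77   -167
5    wiki        315  V100       59   -256
So iloc[2]['delta'] = -256.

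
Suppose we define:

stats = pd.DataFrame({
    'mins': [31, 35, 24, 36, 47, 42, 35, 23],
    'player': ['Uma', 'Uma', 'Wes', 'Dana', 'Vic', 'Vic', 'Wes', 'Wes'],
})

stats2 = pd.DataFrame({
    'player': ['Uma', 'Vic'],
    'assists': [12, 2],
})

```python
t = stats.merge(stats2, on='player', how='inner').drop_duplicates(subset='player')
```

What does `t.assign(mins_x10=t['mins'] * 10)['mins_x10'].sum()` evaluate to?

merge on 'player' (how='inner') → 4 rows:
   mins player  assists
0    31    Uma       12
1    35    Uma       12
2    47    Vic        2
3    42    Vic        2
drop duplicate player (keep=first):
   mins player  assists
0    31    Uma       12
2    47    Vic        2
add column mins_x10 = t['mins'] * 10:
   mins player  assists  mins_x10
0    31    Uma       12       310
2    47    Vic        2       470

780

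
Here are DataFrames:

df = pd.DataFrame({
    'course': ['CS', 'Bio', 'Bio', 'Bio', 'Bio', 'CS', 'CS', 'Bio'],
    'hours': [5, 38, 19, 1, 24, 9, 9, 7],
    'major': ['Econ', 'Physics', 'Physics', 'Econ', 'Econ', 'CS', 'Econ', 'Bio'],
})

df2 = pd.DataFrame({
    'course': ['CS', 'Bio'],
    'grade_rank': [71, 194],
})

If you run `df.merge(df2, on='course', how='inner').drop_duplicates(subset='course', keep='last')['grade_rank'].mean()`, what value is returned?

merge on 'course' (how='inner') → 8 rows:
  course  hours    major  grade_rank
0     CS      5     Econ          71
1    Bio     38  Physics         194
2    Bio     19  Physics         194
3    Bio      1     Econ         194
4    Bio     24     Econ         194
5     CS      9       CS          71
6     CS      9     Econ          71
7    Bio      7      Bio         194
drop duplicate course (keep=last):
  course  hours major  grade_rank
6     CS      9  Econ          71
7    Bio      7   Bio         194
Finally, mean of column 'grade_rank' = 132.5.

132.5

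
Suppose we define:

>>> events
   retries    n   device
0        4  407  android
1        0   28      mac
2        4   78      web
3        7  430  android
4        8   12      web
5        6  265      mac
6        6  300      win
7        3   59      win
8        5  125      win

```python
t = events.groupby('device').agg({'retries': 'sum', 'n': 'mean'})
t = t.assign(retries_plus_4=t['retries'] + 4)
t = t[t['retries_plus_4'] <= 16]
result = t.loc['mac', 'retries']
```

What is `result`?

group by device: sum(retries), mean(n):
         retries           n
device                      
android       11  418.500000
mac            6  146.500000
web           12   45.000000
win           14  161.333333
add column retries_plus_4 = t['retries'] + 4:
         retries           n  retries_plus_4
device                                      
android       11  418.500000              15
mac            6  146.500000              10
web           12   45.000000              16
win           14  161.333333              18
filter rows where retries_plus_4 <= 16:
         retries      n  retries_plus_4
device                                 
android       11  418.5              15
mac            6  146.5              10
web           12   45.0              16
The value at row 'mac', column 'retries' is 6.

6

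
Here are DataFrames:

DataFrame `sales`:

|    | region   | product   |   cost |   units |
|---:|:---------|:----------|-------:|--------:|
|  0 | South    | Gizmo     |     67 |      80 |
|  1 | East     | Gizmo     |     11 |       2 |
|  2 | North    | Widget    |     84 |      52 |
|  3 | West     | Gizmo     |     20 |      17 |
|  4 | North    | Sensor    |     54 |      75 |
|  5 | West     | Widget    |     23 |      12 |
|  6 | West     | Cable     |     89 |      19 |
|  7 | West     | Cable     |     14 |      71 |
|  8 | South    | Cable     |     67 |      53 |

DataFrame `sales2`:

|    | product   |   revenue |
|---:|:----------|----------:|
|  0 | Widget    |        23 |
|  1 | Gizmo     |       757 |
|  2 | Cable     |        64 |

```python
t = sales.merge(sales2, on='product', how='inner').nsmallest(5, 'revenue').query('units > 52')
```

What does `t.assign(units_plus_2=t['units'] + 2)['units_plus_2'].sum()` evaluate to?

128

merge on 'product' (how='inner') → 8 rows:
  region product  cost  units  revenue
0  South   Gizmo    67     80      757
1   East   Gizmo    11      2      757
2  North  Widget    84     52       23
3   West   Gizmo    20     17      757
4   West  Widget    23     12       23
5   West   Cable    89     19       64
6   West   Cable    14     71       64
7  South   Cable    67     53       64
take 5 rows with smallest revenue:
  region product  cost  units  revenue
2  North  Widget    84     52       23
4   West  Widget    23     12       23
5   West   Cable    89     19       64
6   West   Cable    14     71       64
7  South   Cable    67     53       64
filter rows where units > 52:
  region product  cost  units  revenue
6   West   Cable    14     71       64
7  South   Cable    67     53       64
add column units_plus_2 = t['units'] + 2:
  region product  cost  units  revenue  units_plus_2
6   West   Cable    14     71       64            73
7  South   Cable    67     53       64            55
sum of column 'units_plus_2' → 128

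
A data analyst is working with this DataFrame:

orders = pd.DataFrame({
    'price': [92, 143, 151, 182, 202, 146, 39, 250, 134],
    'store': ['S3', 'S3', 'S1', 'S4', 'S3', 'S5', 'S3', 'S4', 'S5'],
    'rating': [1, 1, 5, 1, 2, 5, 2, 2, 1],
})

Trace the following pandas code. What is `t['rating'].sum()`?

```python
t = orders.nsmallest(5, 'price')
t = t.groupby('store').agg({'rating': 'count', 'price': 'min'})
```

5

take 5 rows with smallest price:
   price store  rating
6     39    S3       2
0     92    S3       1
8    134    S5       1
1    143    S3       1
5    146    S5       5
group by store: count(rating), min(price):
       rating  price
store               
S3          3     39
S5          2    134
Taking the sum of column 'rating' gives 5.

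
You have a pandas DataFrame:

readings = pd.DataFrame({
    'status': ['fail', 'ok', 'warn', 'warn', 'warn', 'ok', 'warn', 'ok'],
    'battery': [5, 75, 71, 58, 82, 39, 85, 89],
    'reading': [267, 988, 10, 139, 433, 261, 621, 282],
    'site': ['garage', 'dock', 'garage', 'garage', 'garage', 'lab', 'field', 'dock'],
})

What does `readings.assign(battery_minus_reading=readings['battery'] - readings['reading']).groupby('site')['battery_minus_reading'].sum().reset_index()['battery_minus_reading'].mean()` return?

-624.25

add column battery_minus_reading = readings['battery'] - readings['reading']:
  status  battery  reading    site  battery_minus_reading
0   fail        5      267  garage                   -262
1     ok       75      988    dock                   -913
2   warn       71       10  garage                     61
3   warn       58      139  garage                    -81
4   warn       82      433  garage                   -351
5     ok       39      261     lab                   -222
6   warn       85      621   field                   -536
7     ok       89      282    dock                   -193
group by site, sum of battery_minus_reading:
site
dock     -1106
field     -536
garage    -633
lab       -222
Name: battery_minus_reading, dtype: int64
reset_index():
     site  battery_minus_reading
0    dock                  -1106
1   field                   -536
2  garage                   -633
3     lab                   -222
The mean of column 'battery_minus_reading' is -624.25.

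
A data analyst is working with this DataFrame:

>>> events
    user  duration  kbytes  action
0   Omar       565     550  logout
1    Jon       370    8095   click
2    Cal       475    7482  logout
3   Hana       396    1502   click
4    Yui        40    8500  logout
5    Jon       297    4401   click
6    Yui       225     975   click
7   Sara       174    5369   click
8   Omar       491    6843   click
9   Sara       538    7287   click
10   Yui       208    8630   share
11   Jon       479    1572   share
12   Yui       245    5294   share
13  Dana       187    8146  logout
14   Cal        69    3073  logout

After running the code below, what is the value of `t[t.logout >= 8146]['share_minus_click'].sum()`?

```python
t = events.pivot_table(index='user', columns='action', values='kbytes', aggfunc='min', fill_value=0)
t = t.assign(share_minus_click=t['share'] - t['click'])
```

pivot: rows=user, cols=action, min(kbytes):
action  click  logout  share
user                        
Cal         0    3073      0
Dana        0    8146      0
Hana     1502       0      0
Jon      4401       0   1572
Omar     6843     550      0
Sara     5369       0      0
Yui       975    8500   5294
add column share_minus_click = t['share'] - t['click']:
action  click  logout  share  share_minus_click
user                                           
Cal         0    3073      0                  0
Dana        0    8146      0                  0
Hana     1502       0      0              -1502
Jon      4401       0   1572              -2829
Omar     6843     550      0              -6843
Sara     5369       0      0              -5369
Yui       975    8500   5294               4319
filter rows where logout >= 8146:
action  click  logout  share  share_minus_click
user                                           
Dana        0    8146      0                  0
Yui       975    8500   5294               4319

4319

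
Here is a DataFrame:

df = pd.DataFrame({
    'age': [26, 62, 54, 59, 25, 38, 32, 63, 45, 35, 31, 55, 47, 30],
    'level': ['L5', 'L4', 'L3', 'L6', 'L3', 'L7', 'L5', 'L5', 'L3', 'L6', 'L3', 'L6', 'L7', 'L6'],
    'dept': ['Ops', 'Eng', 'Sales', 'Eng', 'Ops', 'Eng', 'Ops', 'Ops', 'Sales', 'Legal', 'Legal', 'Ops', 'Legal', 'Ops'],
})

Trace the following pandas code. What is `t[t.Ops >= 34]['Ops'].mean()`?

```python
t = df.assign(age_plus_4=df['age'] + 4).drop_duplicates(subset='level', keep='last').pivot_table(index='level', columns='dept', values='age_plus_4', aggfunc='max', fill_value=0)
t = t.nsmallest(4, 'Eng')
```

50.5

add column age_plus_4 = df['age'] + 4:
    age level   dept  age_plus_4
0    26    L5    Ops          30
1    62    L4    Eng          66
2    54    L3  Sales          58
3    59    L6    Eng          63
4    25    L3    Ops          29
5    38    L7    Eng          42
6    32    L5    Ops          36
7    63    L5    Ops          67
8    45    L3  Sales          49
9    35    L6  Legal          39
10   31    L3  Legal          35
11   55    L6    Ops          59
12   47    L7  Legal          51
13   30    L6    Ops          34
drop duplicate level (keep=last):
    age level   dept  age_plus_4
1    62    L4    Eng          66
7    63    L5    Ops          67
10   31    L3  Legal          35
12   47    L7  Legal          51
13   30    L6    Ops          34
pivot: rows=level, cols=dept, max(age_plus_4):
dept   Eng  Legal  Ops
level                 
L3       0     35    0
L4      66      0    0
L5       0      0   67
L6       0      0   34
L7       0     51    0
take 4 rows with smallest Eng:
dept   Eng  Legal  Ops
level                 
L3       0     35    0
L5       0      0   67
L6       0      0   34
L7       0     51    0
filter rows where Ops >= 34:
dept   Eng  Legal  Ops
level                 
L5       0      0   67
L6       0      0   34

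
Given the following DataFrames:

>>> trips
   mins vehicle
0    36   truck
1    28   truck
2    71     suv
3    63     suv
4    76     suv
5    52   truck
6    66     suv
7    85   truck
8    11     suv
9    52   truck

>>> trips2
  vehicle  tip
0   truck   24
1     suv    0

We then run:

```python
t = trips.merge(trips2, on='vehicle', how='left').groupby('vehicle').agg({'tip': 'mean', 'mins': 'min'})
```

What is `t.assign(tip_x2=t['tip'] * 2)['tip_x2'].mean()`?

merge on 'vehicle' (how='left') → 10 rows:
   mins vehicle  tip
0    36   truck   24
1    28   truck   24
2    71     suv    0
3    63     suv    0
4    76     suv    0
5    52   truck   24
6    66     suv    0
7    85   truck   24
8    11     suv    0
9    52   truck   24
group by vehicle: mean(tip), min(mins):
          tip  mins
vehicle            
suv       0.0    11
truck    24.0    28
add column tip_x2 = t['tip'] * 2:
          tip  mins  tip_x2
vehicle                    
suv       0.0    11     0.0
truck    24.0    28    48.0
Finally, mean of column 'tip_x2' = 24.0.

24.0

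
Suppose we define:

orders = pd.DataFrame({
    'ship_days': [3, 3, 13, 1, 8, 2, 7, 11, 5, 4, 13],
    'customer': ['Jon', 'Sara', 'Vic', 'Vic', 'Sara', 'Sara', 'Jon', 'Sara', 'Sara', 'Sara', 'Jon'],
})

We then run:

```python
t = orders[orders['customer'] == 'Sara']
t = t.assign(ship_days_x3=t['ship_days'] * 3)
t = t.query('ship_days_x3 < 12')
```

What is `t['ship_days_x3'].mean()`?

filter rows where customer == 'Sara':
   ship_days customer
1          3     Sara
4          8     Sara
5          2     Sara
7         11     Sara
8          5     Sara
9          4     Sara
add column ship_days_x3 = t['ship_days'] * 3:
   ship_days customer  ship_days_x3
1          3     Sara             9
4          8     Sara            24
5          2     Sara             6
7         11     Sara            33
8          5     Sara            15
9          4     Sara            12
filter rows where ship_days_x3 < 12:
   ship_days customer  ship_days_x3
1          3     Sara             9
5          2     Sara             6
Hence 7.5.

7.5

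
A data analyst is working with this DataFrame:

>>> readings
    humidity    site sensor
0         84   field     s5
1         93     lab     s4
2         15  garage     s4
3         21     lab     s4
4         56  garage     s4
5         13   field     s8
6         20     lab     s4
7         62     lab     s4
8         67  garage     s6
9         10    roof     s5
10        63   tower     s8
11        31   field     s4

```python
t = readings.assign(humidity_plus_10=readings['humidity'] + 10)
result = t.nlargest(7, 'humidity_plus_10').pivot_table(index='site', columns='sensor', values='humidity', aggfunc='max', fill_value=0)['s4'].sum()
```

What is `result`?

add column humidity_plus_10 = readings['humidity'] + 10:
    humidity    site sensor  humidity_plus_10
0         84   field     s5                94
1         93     lab     s4               103
2         15  garage     s4                25
3         21     lab     s4                31
4         56  garage     s4                66
5         13   field     s8                23
6         20     lab     s4                30
7         62     lab     s4                72
8         67  garage     s6                77
9         10    roof     s5                20
10        63   tower     s8                73
11        31   field     s4                41
take 7 rows with largest humidity_plus_10:
    humidity    site sensor  humidity_plus_10
1         93     lab     s4               103
0         84   field     s5                94
8         67  garage     s6                77
10        63   tower     s8                73
7         62     lab     s4                72
4         56  garage     s4                66
11        31   field     s4                41
pivot: rows=site, cols=sensor, max(humidity):
sensor  s4  s5  s6  s8
site                  
field   31  84   0   0
garage  56   0  67   0
lab     93   0   0   0
tower    0   0   0  63
The sum of column 's4' is 180.

180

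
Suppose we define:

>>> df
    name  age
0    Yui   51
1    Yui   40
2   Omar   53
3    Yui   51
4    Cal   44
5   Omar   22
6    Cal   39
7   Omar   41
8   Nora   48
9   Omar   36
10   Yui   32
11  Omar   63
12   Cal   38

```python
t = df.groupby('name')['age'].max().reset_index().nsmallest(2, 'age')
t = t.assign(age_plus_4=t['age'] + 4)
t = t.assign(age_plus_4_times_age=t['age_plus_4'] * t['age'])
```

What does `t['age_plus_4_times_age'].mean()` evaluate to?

group by name, max of age:
name
Cal     44
Nora    48
Omar    63
Yui     51
Name: age, dtype: int64
reset_index():
   name  age
0   Cal   44
1  Nora   48
2  Omar   63
3   Yui   51
take 2 rows with smallest age:
   name  age
0   Cal   44
1  Nora   48
add column age_plus_4 = t['age'] + 4:
   name  age  age_plus_4
0   Cal   44          48
1  Nora   48          52
add column age_plus_4_times_age = t['age_plus_4'] * t['age']:
   name  age  age_plus_4  age_plus_4_times_age
0   Cal   44          48                  2112
1  Nora   48          52                  2496

2304.0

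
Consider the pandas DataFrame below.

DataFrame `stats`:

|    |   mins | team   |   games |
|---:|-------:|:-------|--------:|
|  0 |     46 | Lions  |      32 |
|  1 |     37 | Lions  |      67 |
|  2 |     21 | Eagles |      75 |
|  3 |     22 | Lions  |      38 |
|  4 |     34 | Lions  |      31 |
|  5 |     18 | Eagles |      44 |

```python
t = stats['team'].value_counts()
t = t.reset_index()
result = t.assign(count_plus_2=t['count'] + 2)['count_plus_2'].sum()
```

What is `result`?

10

value_counts of team:
team
Lions     4
Eagles    2
Name: count, dtype: int64
reset_index():
     team  count
0   Lions      4
1  Eagles      2
add column count_plus_2 = t['count'] + 2:
     team  count  count_plus_2
0   Lions      4             6
1  Eagles      2             4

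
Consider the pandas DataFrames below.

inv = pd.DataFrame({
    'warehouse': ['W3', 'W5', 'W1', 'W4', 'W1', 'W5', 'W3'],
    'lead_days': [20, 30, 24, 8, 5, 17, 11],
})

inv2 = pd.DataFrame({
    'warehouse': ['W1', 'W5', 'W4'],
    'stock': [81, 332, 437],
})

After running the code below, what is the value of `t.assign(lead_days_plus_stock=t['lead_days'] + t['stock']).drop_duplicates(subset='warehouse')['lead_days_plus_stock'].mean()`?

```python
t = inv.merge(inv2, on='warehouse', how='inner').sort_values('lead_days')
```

merge on 'warehouse' (how='inner') → 5 rows:
  warehouse  lead_days  stock
0        W5         30    332
1        W1         24     81
2        W4          8    437
3        W1          5     81
4        W5         17    332
sort by lead_days:
  warehouse  lead_days  stock
3        W1          5     81
2        W4          8    437
4        W5         17    332
1        W1         24     81
0        W5         30    332
add column lead_days_plus_stock = t['lead_days'] + t['stock']:
  warehouse  lead_days  stock  lead_days_plus_stock
3        W1          5     81                    86
2        W4          8    437                   445
4        W5         17    332                   349
1        W1         24     81                   105
0        W5         30    332                   362
drop duplicate warehouse (keep=first):
  warehouse  lead_days  stock  lead_days_plus_stock
3        W1          5     81                    86
2        W4          8    437                   445
4        W5         17    332                   349

293.333333333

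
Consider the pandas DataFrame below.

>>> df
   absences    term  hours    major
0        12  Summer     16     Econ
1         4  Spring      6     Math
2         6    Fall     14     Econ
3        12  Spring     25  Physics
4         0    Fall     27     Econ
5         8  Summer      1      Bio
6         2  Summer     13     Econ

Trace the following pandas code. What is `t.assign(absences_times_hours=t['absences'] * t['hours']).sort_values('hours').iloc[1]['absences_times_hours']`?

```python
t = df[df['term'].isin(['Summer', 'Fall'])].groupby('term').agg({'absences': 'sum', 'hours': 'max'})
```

filter rows where term in ['Summer', 'Fall']:
   absences    term  hours major
0        12  Summer     16  Econ
2         6    Fall     14  Econ
4         0    Fall     27  Econ
5         8  Summer      1   Bio
6         2  Summer     13  Econ
group by term: sum(absences), max(hours):
        absences  hours
term                   
Fall           6     27
Summer        22     16
add column absences_times_hours = t['absences'] * t['hours']:
        absences  hours  absences_times_hours
term                                         
Fall           6     27                   162
Summer        22     16                   352
sort by hours:
        absences  hours  absences_times_hours
term                                         
Summer        22     16                   352
Fall           6     27                   162
Taking the value at position 1, column 'absences_times_hours' gives 162.

162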